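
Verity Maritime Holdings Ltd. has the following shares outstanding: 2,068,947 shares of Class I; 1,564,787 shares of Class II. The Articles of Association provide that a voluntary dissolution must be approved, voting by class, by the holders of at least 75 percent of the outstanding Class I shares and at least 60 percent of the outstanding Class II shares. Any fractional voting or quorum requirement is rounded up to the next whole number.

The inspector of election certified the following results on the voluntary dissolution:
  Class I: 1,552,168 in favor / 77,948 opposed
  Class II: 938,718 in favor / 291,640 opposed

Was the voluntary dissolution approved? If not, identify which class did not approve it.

Not approved — the Class II shares did not give the required vote.

Class I: 3/4 of 2068947 = 1551710.25, rounded up to 1551711; 1,551,711 required, 1,552,168 in favor — approved.
Class II: 3/5 of 1564787 = 938872.20, rounded up to 938873; 938,873 required, 938,718 in favor — not approved.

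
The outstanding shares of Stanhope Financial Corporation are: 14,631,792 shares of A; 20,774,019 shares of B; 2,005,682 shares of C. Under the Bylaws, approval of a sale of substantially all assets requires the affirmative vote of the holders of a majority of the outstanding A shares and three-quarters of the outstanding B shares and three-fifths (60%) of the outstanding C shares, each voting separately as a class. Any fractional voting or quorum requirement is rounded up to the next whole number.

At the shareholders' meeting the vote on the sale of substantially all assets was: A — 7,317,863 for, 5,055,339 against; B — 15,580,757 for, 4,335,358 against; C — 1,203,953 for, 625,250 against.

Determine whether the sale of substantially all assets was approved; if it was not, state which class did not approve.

Approved — every class gave the required vote.

A: a majority of 14631792 is 7315897; 7,315,897 required, 7,317,863 in favor — approved.
B: 3/4 of 20774019 = 15580514.25, rounded up to 15580515; 15,580,515 required, 15,580,757 in favor — approved.
C: 3/5 of 2005682 = 1203409.20, rounded up to 1203410; 1,203,410 required, 1,203,953 in favor — approved.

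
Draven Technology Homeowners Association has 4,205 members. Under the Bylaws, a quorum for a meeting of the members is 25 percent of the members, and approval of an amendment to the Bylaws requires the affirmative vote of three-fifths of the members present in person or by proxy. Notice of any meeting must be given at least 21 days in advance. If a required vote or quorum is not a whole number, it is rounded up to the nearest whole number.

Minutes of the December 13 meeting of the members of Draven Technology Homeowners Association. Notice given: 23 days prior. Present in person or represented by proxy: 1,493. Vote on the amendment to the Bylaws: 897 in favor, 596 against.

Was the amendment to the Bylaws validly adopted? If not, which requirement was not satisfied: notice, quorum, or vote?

Valid — all requirements satisfied.

Notice: 23 days given; 21 required. Satisfied.
Quorum: 25% of 4,205 = 1,051.25, rounded up to 1,052; 1,493 present. Satisfied.
Vote: requires three-fifths of those present (1,493); 3/5 of 1493 = 895.80, rounded up to 896, so 896 needed; 897 in favor. Satisfied.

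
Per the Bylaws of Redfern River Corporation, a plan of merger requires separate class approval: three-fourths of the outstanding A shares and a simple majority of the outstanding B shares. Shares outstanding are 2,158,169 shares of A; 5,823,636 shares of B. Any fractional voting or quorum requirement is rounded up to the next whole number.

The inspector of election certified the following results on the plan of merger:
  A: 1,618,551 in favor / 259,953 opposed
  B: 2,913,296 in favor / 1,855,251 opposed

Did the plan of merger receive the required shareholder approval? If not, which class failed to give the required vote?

Not approved — the A shares did not give the required vote.

A: 3/4 of 2158169 = 1618626.75, rounded up to 1618627; 1,618,627 required, 1,618,551 in favor — not approved.
B: a majority of 5823636 is 2911819; 2,911,819 required, 2,913,296 in favor — approved.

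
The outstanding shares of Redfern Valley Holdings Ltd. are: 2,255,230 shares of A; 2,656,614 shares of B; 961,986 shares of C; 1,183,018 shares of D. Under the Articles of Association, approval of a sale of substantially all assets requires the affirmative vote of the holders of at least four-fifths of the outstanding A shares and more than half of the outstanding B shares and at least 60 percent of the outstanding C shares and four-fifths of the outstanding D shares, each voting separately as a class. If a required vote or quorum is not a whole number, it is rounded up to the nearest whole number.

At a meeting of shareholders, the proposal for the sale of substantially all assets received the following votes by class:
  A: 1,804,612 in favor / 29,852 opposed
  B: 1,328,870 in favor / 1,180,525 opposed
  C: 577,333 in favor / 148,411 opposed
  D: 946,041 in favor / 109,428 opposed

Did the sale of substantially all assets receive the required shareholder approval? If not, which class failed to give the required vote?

A: 4/5 of 2255230 = 1804184; 1,804,184 required, 1,804,612 in favor — approved.
B: a majority of 2656614 is 1328308; 1,328,308 required, 1,328,870 in favor — approved.
C: 3/5 of 961986 = 577191.60, rounded up to 577192; 577,192 required, 577,333 in favor — approved.
D: 4/5 of 1183018 = 946414.40, rounded up to 946415; 946,415 required, 946,041 in favor — not approved.

Not approved — the D shares did not give the required vote.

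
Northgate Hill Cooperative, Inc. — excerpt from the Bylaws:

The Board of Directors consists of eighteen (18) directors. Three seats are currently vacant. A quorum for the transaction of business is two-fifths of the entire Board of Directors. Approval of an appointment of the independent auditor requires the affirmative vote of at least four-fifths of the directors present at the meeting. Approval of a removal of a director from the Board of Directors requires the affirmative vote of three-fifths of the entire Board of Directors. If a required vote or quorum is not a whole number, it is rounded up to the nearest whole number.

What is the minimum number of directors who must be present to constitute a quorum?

8

2/5 of 18 = 7.20, rounded up to 8.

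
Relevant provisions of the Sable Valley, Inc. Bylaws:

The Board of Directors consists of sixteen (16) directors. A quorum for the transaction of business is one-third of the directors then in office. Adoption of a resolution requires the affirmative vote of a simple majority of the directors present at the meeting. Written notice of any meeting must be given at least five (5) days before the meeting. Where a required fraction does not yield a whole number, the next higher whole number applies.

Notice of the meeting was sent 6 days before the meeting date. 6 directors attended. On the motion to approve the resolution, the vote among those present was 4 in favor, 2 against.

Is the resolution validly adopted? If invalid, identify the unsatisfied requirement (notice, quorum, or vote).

Notice: 6 days given; 5 required (6 ≥ 5). Satisfied.
Quorum: 6 present; quorum is 6. Satisfied.
Vote: the resolution requires a majority of the directors present (6). A majority of 6 is 4, so 4 affirmative votes are needed; 4 voted in favor. Satisfied.

Valid — all requirements satisfied.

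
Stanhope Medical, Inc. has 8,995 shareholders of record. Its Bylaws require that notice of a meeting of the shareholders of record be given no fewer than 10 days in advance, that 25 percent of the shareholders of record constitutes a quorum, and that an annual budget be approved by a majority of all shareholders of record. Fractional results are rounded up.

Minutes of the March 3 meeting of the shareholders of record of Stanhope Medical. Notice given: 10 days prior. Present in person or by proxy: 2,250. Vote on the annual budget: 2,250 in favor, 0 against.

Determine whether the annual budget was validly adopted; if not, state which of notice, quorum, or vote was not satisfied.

Notice: 10 days given; 10 required. Satisfied.
Quorum: 25% of 8,995 = 2,248.75, rounded up to 2,249; 2,250 present. Satisfied.
Vote: requires a majority of all shareholders of record (8,995); a majority of 8995 is 4498, so 4,498 needed; 2,250 in favor. Not satisfied.

Invalid — vote requirement not satisfied.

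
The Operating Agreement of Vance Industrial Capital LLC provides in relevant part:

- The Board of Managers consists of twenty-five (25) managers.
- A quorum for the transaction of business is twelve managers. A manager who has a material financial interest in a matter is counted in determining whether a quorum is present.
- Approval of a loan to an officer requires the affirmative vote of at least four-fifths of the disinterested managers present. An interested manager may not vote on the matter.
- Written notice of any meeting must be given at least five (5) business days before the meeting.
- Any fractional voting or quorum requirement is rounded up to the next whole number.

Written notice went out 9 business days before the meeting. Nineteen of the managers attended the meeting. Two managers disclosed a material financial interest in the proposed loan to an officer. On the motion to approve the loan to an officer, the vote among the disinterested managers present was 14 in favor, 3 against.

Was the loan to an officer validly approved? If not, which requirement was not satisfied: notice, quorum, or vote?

Notice: 9 business days given; 5 required (9 ≥ 5). Satisfied.
Quorum: 19 present (interested managers count toward quorum); quorum is 12. Satisfied.
Vote: the loan to an officer requires four-fifths of the disinterested managers present (19 − 2 = 17). 4/5 of 17 = 13.60, rounded up to 14, so 14 affirmative votes are needed; 14 voted in favor. Satisfied.

Valid — all requirements satisfied.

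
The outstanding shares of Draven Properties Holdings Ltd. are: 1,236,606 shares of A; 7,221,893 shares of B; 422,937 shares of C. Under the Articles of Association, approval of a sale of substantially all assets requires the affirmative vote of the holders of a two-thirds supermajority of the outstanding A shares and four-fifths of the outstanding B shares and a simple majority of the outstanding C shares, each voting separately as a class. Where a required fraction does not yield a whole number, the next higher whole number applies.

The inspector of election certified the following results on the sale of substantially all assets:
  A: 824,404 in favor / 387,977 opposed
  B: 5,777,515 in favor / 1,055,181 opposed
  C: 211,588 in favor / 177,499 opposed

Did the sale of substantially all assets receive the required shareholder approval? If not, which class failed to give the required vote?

A: 2/3 of 1236606 = 824404; 824,404 required, 824,404 in favor — approved.
B: 4/5 of 7221893 = 5777514.40, rounded up to 5777515; 5,777,515 required, 5,777,515 in favor — approved.
C: a majority of 422937 is 211469; 211,469 required, 211,588 in favor — approved.

Approved — every class gave the required vote.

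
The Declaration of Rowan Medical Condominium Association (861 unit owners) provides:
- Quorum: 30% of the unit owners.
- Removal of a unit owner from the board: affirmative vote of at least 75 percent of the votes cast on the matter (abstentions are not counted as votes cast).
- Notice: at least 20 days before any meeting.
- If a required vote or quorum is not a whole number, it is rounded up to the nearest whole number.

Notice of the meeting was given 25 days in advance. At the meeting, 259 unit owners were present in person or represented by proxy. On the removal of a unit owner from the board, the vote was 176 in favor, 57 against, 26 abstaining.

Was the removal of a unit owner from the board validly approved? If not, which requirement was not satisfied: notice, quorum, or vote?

Valid — all requirements satisfied.

Notice: 25 days given; 20 required. Satisfied.
Quorum: 30% of 861 = 258.30, rounded up to 259; 259 present. Satisfied.
Vote: requires three-fourths of the votes cast (259 − 26 abstaining = 233); 3/4 of 233 = 174.75, rounded up to 175, so 175 needed; 176 in favor. Satisfied.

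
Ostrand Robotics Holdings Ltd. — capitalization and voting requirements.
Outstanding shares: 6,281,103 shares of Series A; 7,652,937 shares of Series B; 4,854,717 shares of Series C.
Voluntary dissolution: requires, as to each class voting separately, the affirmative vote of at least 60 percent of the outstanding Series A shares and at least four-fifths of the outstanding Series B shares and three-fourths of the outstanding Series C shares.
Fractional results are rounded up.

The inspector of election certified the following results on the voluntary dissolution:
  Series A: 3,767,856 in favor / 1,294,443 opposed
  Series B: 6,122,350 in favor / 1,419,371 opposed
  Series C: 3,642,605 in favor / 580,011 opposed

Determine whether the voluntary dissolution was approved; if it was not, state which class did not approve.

Not approved — the Series A shares did not give the required vote.

Series A: 3/5 of 6281103 = 3768661.80, rounded up to 3768662; 3,768,662 required, 3,767,856 in favor — not approved.
Series B: 4/5 of 7652937 = 6122349.60, rounded up to 6122350; 6,122,350 required, 6,122,350 in favor — approved.
Series C: 3/4 of 4854717 = 3641037.75, rounded up to 3641038; 3,641,038 required, 3,642,605 in favor — approved.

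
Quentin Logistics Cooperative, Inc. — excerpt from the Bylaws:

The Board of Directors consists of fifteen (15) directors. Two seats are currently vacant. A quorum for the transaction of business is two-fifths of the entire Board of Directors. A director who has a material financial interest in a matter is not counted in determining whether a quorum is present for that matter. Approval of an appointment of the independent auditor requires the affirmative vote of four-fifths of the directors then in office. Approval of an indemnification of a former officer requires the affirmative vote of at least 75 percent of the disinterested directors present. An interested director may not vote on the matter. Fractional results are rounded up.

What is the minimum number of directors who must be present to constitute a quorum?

2/5 of 15 = 6.

6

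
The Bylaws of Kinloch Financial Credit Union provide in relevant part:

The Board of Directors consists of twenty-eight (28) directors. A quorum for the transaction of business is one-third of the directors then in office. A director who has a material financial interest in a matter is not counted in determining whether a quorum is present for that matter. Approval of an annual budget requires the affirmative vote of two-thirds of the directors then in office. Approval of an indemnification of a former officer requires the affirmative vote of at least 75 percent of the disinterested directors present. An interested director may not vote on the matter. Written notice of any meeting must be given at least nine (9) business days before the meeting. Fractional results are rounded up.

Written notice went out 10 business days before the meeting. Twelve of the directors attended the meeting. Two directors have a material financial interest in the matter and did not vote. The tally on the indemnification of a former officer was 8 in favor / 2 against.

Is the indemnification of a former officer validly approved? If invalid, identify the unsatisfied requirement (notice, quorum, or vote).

Valid — all requirements satisfied.

Notice: 10 business days given; 9 required (10 ≥ 9). Satisfied.
Quorum: 12 present, but the 2 interested directors do not count, leaving 10. Quorum is 10. Satisfied.
Vote: the indemnification of a former officer requires three-fourths of the disinterested directors present (12 − 2 = 10). 3/4 of 10 = 7.50, rounded up to 8, so 8 affirmative votes are needed; 8 voted in favor. Satisfied.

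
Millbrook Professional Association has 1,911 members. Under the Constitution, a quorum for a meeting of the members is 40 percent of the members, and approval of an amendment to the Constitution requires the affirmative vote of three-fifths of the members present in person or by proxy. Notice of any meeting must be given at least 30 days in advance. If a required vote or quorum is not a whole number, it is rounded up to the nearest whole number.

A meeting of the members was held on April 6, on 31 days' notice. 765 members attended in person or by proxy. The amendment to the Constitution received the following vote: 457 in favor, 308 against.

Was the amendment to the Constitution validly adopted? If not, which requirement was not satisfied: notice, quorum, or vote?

Invalid — vote requirement not satisfied.

Notice: 31 days given; 30 required. Satisfied.
Quorum: 40% of 1,911 = 764.40, rounded up to 765; 765 present. Satisfied.
Vote: requires three-fifths of those present (765); 3/5 of 765 = 459, so 459 needed; 457 in favor. Not satisfied.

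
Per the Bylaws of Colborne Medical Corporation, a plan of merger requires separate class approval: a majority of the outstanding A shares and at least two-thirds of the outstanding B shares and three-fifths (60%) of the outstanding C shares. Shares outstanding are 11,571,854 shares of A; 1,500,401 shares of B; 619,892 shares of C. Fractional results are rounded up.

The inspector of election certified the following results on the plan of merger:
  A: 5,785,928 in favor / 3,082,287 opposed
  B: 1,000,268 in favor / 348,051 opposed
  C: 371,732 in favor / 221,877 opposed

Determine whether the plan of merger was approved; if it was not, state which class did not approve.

Not approved — the C shares did not give the required vote.

A: a majority of 11571854 is 5785928; 5,785,928 required, 5,785,928 in favor — approved.
B: 2/3 of 1500401 = 1000267.33, rounded up to 1000268; 1,000,268 required, 1,000,268 in favor — approved.
C: 3/5 of 619892 = 371935.20, rounded up to 371936; 371,936 required, 371,732 in favor — not approved.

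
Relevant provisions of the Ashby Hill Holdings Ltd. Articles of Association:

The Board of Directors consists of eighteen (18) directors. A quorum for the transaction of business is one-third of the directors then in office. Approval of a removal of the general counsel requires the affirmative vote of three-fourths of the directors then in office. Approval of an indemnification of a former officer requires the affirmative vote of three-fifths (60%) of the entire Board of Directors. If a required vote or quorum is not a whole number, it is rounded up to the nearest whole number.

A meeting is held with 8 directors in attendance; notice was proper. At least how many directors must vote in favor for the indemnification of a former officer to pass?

The indemnification of a former officer requires three-fifths of the entire Board of Directors (18).
3/5 of 18 = 10.80, rounded up to 11.
(Only 8 can vote, so the indemnification of a former officer cannot pass at this meeting, but the required vote is still 11.)

11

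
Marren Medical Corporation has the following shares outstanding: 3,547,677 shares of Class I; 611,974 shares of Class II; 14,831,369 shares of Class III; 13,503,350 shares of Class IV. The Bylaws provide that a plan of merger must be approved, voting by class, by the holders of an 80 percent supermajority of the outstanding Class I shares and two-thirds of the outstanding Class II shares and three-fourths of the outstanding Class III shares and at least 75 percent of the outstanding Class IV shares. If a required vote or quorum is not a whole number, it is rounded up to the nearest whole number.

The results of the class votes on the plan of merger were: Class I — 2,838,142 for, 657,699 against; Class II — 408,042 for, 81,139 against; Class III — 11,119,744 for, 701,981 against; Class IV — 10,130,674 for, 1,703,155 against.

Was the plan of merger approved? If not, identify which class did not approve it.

Not approved — the Class III shares did not give the required vote.

Class I: 4/5 of 3547677 = 2838141.60, rounded up to 2838142; 2,838,142 required, 2,838,142 in favor — approved.
Class II: 2/3 of 611974 = 407982.67, rounded up to 407983; 407,983 required, 408,042 in favor — approved.
Class III: 3/4 of 14831369 = 11123526.75, rounded up to 11123527; 11,123,527 required, 11,119,744 in favor — not approved.
Class IV: 3/4 of 13503350 = 10127512.50, rounded up to 10127513; 10,127,513 required, 10,130,674 in favor — approved.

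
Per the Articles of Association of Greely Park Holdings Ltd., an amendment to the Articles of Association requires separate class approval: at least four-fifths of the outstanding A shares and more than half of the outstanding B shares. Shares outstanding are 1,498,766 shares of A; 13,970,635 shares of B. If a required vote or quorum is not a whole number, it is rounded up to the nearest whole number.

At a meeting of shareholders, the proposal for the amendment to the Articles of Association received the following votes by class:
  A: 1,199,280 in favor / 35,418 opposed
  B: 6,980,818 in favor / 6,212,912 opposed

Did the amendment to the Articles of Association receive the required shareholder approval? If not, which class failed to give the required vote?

Not approved — the B shares did not give the required vote.

A: 4/5 of 1498766 = 1199012.80, rounded up to 1199013; 1,199,013 required, 1,199,280 in favor — approved.
B: a majority of 13970635 is 6985318; 6,985,318 required, 6,980,818 in favor — not approved.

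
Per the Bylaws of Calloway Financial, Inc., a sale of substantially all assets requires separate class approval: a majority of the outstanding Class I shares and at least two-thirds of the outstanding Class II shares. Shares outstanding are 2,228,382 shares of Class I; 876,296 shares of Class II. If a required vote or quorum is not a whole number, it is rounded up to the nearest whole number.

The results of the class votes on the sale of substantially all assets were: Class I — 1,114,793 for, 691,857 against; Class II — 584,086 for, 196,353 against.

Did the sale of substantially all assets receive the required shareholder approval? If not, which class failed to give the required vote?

Not approved — the Class II shares did not give the required vote.

Class I: a majority of 2228382 is 1114192; 1,114,192 required, 1,114,793 in favor — approved.
Class II: 2/3 of 876296 = 584197.33, rounded up to 584198; 584,198 required, 584,086 in favor — not approved.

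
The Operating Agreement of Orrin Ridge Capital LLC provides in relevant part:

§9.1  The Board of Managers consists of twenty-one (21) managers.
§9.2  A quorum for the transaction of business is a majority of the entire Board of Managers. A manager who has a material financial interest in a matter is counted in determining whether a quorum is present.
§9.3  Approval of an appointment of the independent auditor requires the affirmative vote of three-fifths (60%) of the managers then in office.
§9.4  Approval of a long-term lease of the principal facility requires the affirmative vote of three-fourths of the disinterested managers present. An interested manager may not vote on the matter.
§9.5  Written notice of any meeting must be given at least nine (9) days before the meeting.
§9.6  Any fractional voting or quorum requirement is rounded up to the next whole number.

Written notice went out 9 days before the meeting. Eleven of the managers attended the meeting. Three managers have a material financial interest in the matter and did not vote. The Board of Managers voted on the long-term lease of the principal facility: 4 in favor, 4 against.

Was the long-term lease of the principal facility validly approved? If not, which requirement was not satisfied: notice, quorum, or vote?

Invalid — vote requirement not satisfied.

Notice: 9 days given; 9 required (9 ≥ 9). Satisfied.
Quorum: 11 present (interested managers count toward quorum); quorum is 11. Satisfied.
Vote: the long-term lease of the principal facility requires three-fourths of the disinterested managers present (11 − 3 = 8). 3/4 of 8 = 6, so 6 affirmative votes are needed; 4 voted in favor. Not satisfied.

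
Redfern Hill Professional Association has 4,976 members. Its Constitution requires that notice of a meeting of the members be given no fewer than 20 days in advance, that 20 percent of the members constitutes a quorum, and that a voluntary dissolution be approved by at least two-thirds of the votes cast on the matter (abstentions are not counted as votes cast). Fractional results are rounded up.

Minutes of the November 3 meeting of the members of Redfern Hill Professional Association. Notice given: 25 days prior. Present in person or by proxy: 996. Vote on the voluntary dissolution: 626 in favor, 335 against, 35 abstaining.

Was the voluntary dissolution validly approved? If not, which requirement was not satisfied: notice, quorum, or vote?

Notice: 25 days given; 20 required. Satisfied.
Quorum: 20% of 4,976 = 995.20, rounded up to 996; 996 present. Satisfied.
Vote: requires two-thirds of the votes cast (996 − 35 abstaining = 961); 2/3 of 961 = 640.67, rounded up to 641, so 641 needed; 626 in favor. Not satisfied.

Invalid — vote requirement not satisfied.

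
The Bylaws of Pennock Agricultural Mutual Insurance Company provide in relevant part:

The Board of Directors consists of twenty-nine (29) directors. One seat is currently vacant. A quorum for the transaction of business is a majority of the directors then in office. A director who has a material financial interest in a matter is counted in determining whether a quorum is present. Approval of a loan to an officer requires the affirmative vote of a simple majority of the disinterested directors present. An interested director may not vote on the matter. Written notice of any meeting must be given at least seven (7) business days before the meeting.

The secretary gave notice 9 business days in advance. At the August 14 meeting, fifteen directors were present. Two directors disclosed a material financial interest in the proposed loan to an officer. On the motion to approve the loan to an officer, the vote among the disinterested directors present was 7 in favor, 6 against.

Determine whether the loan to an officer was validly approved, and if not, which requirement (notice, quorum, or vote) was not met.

Valid — all requirements satisfied.

Notice: 9 business days given; 7 required (9 ≥ 7). Satisfied.
Quorum: 15 present (interested directors count toward quorum); quorum is 15. Satisfied.
Vote: the loan to an officer requires a majority of the disinterested directors present (15 − 2 = 13). A majority of 13 is 7, so 7 affirmative votes are needed; 7 voted in favor. Satisfied.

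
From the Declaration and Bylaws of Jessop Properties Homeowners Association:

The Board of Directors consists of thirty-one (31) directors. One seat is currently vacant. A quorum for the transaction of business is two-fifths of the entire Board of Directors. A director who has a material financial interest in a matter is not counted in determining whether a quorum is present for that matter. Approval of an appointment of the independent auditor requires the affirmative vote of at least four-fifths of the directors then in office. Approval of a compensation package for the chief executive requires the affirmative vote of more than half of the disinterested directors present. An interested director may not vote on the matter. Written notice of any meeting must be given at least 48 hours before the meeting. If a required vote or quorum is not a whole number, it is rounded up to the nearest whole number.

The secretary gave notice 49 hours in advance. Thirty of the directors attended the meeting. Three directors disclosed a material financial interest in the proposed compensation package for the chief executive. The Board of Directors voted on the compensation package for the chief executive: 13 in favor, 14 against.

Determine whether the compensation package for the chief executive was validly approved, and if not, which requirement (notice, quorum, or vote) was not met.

Notice: 49 hours given; 48 required (49 ≥ 48). Satisfied.
Quorum: 30 present, but the 3 interested directors do not count, leaving 27. Quorum is 13. Satisfied.
Vote: the compensation package for the chief executive requires a majority of the disinterested directors present (30 − 3 = 27). A majority of 27 is 14, so 14 affirmative votes are needed; 13 voted in favor. Not satisfied.

Invalid — vote requirement not satisfied.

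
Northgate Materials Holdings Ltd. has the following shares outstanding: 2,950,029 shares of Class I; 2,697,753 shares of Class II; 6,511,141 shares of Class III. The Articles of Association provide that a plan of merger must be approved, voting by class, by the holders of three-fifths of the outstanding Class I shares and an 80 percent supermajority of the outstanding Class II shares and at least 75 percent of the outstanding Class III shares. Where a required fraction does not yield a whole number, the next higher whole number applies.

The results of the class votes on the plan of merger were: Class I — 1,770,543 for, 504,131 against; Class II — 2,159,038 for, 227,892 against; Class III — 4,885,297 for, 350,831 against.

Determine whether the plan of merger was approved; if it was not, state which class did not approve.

Approved — every class gave the required vote.

Class I: 3/5 of 2950029 = 1770017.40, rounded up to 1770018; 1,770,018 required, 1,770,543 in favor — approved.
Class II: 4/5 of 2697753 = 2158202.40, rounded up to 2158203; 2,158,203 required, 2,159,038 in favor — approved.
Class III: 3/4 of 6511141 = 4883355.75, rounded up to 4883356; 4,883,356 required, 4,885,297 in favor — approved.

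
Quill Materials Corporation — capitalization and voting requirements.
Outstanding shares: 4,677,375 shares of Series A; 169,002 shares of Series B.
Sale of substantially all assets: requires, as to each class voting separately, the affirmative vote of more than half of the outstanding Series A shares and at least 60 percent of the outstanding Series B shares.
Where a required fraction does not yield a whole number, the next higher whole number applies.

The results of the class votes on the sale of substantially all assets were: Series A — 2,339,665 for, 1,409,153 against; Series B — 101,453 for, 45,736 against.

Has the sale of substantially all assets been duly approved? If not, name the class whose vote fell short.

Series A: a majority of 4677375 is 2338688; 2,338,688 required, 2,339,665 in favor — approved.
Series B: 3/5 of 169002 = 101401.20, rounded up to 101402; 101,402 required, 101,453 in favor — approved.

Approved — every class gave the required vote.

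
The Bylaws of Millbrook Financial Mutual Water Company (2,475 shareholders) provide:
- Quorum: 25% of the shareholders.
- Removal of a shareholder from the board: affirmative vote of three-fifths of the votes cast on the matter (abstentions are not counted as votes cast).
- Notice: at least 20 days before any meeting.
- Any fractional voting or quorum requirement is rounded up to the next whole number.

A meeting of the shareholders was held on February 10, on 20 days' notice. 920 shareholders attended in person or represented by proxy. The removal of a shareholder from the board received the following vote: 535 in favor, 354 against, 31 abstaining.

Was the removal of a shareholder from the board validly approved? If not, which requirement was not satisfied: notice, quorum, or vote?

Notice: 20 days given; 20 required. Satisfied.
Quorum: 25% of 2,475 = 618.75, rounded up to 619; 920 present. Satisfied.
Vote: requires three-fifths of the votes cast (920 − 31 abstaining = 889); 3/5 of 889 = 533.40, rounded up to 534, so 534 needed; 535 in favor. Satisfied.

Valid — all requirements satisfied.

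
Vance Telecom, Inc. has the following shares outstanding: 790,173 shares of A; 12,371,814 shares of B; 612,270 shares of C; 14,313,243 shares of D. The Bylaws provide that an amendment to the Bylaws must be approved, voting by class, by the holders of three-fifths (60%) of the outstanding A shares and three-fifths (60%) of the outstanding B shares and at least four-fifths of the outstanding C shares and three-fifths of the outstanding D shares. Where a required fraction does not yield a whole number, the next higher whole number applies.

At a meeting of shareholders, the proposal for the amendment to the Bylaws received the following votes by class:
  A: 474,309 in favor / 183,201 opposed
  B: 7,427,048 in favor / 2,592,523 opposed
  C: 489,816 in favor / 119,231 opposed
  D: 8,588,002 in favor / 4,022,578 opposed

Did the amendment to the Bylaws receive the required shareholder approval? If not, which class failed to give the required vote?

A: 3/5 of 790173 = 474103.80, rounded up to 474104; 474,104 required, 474,309 in favor — approved.
B: 3/5 of 12371814 = 7423088.40, rounded up to 7423089; 7,423,089 required, 7,427,048 in favor — approved.
C: 4/5 of 612270 = 489816; 489,816 required, 489,816 in favor — approved.
D: 3/5 of 14313243 = 8587945.80, rounded up to 8587946; 8,587,946 required, 8,588,002 in favor — approved.

Approved — every class gave the required vote.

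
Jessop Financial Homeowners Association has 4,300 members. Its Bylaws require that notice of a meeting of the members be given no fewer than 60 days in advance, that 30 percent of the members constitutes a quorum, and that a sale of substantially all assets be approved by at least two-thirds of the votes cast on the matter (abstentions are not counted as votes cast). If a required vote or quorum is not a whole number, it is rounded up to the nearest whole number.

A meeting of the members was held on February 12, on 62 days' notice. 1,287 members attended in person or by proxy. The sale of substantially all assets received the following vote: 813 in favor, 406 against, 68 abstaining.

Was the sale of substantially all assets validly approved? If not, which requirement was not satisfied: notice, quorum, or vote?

Notice: 62 days given; 60 required. Satisfied.
Quorum: 30% of 4,300 = 1,290; 1,287 present. Not satisfied.
Vote: requires two-thirds of the votes cast (1,287 − 68 abstaining = 1,219); 2/3 of 1219 = 812.67, rounded up to 813, so 813 needed; 813 in favor. Satisfied.

Invalid — quorum requirement not satisfied.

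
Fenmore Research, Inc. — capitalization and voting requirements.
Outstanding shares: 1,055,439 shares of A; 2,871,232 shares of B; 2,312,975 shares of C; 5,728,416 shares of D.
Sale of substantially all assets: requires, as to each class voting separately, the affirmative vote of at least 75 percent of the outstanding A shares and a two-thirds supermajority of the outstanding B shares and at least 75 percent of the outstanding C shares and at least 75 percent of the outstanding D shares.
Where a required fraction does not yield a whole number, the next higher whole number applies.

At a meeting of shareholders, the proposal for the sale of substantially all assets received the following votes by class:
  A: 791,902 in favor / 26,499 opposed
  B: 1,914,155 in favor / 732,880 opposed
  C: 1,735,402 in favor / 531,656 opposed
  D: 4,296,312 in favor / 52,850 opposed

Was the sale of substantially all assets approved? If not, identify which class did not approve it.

A: 3/4 of 1055439 = 791579.25, rounded up to 791580; 791,580 required, 791,902 in favor — approved.
B: 2/3 of 2871232 = 1914154.67, rounded up to 1914155; 1,914,155 required, 1,914,155 in favor — approved.
C: 3/4 of 2312975 = 1734731.25, rounded up to 1734732; 1,734,732 required, 1,735,402 in favor — approved.
D: 3/4 of 5728416 = 4296312; 4,296,312 required, 4,296,312 in favor — approved.

Approved — every class gave the required vote.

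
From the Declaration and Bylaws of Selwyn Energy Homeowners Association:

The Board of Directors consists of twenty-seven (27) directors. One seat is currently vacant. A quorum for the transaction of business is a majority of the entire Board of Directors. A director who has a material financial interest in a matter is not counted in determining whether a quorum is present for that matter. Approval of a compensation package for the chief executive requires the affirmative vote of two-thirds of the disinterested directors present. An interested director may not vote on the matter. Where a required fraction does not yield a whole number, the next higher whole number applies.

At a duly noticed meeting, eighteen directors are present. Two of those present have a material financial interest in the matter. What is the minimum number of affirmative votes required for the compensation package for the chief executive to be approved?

The compensation package for the chief executive requires two-thirds of the disinterested directors present (18 − 2 = 16).
2/3 of 16 = 10.67, rounded up to 11.

11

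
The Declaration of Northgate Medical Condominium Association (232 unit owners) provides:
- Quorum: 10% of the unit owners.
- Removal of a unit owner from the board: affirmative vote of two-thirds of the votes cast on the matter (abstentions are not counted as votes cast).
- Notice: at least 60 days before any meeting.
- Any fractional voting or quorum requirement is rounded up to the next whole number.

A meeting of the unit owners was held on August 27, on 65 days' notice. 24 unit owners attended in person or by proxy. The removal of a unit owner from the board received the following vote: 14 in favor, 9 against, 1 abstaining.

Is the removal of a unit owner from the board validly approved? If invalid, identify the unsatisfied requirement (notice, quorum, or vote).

Notice: 65 days given; 60 required. Satisfied.
Quorum: 10% of 232 = 23.20, rounded up to 24; 24 present. Satisfied.
Vote: requires two-thirds of the votes cast (24 − 1 abstaining = 23); 2/3 of 23 = 15.33, rounded up to 16, so 16 needed; 14 in favor. Not satisfied.

Invalid — vote requirement not satisfied.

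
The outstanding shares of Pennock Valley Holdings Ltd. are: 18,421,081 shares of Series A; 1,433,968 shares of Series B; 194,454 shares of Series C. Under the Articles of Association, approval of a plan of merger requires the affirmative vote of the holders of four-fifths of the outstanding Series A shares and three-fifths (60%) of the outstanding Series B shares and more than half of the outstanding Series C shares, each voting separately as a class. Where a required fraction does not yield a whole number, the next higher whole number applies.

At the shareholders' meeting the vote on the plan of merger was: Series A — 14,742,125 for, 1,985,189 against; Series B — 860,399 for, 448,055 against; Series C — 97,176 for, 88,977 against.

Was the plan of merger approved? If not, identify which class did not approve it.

Not approved — the Series C shares did not give the required vote.

Series A: 4/5 of 18421081 = 14736864.80, rounded up to 14736865; 14,736,865 required, 14,742,125 in favor — approved.
Series B: 3/5 of 1433968 = 860380.80, rounded up to 860381; 860,381 required, 860,399 in favor — approved.
Series C: a majority of 194454 is 97228; 97,228 required, 97,176 in favor — not approved.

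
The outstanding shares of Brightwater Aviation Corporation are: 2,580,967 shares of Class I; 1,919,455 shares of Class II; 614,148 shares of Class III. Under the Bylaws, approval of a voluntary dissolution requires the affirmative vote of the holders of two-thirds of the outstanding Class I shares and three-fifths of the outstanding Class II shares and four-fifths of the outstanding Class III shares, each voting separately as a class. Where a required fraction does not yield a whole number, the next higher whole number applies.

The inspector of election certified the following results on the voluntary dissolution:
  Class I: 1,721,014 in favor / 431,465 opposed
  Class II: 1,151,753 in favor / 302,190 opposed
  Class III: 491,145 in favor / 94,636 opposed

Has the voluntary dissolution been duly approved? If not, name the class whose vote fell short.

Class I: 2/3 of 2580967 = 1720644.67, rounded up to 1720645; 1,720,645 required, 1,721,014 in favor — approved.
Class II: 3/5 of 1919455 = 1151673; 1,151,673 required, 1,151,753 in favor — approved.
Class III: 4/5 of 614148 = 491318.40, rounded up to 491319; 491,319 required, 491,145 in favor — not approved.

Not approved — the Class III shares did not give the required vote.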